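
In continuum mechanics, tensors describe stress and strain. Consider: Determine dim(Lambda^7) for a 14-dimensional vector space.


The dimension of the space of p-forms on an n-dimensional space is C(n, p).
n = 14, p = 7
C(14, 7) = 14! / (7! * 7!) = 3432

3432


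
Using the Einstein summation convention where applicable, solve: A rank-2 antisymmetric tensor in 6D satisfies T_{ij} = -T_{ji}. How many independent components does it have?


An antisymmetric rank-2 tensor satisfies A_{ij} = -A_{ji}, so diagonal entries are zero.
The independent components are the upper-triangular entries: C(n, 2) = n(n-1)/2.
n = 6
C(6, 2) = 6 * 5 / 2 = 30 / 2 = 15

15


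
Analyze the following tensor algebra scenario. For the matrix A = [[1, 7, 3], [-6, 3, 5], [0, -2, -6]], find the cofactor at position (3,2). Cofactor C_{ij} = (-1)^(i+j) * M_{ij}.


To find cofactor C_{32}, delete row 3 and column 2.
The resulting 2x2 submatrix is: [[1, 3], [-6, 5]]
Minor M_{32} = 1*5 - 3*-6
  = 5 - -18 = 23
Sign = (-1)^(3+2) = (-1)^5 = -1
Cofactor C_{32} = -1 * 23 = -23

-23


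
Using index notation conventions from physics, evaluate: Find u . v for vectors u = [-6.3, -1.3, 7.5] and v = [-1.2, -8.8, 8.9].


The inner product u . v = sum of u_i * v_i.
Term-by-term: -6.3 * -1.2, -1.3 * -8.8, 7.5 * 8.9
Products: 7.56, 11.44, 66.75
Sum = 7.56 + 11.44 + 66.75 = 85.75

85.75


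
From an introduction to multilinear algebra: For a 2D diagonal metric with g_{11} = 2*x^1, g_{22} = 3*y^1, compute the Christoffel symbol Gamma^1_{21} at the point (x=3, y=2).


For a diagonal metric, Gamma^k_{ij} = (1/2) g^{kk} (dg_{ik}/dx_j + dg_{jk}/dx_i - dg_{ij}/dx_k).
The metric is diagonal, so g_{ab} = 0 for a != b.
At the given point: g_{11} = 6, g_{22} = 6
g^{11} = 1/6
dg_{21}/dx_1 = 0 (off-diagonal)
dg_{11}/dx_2 = dg_{11}/dx_2 = 0
dg_{21}/dx_1 = 0 (off-diagonal)
Numerator = 0 + 0 - 0 = 0
Gamma^1_{21} = 0 / (2 * 6) = 0

0


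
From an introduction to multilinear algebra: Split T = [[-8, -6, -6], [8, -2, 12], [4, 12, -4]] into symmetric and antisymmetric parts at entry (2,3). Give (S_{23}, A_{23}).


T_{23} = 12
T_{32} = 12
S_{23} = (12 + 12)/2 = 24/2 = 12
A_{23} = (12 - 12)/2 = 0/2 = 0
Check: S + A = 12 + 0 = 12 = T_{23}.

(12, 0)


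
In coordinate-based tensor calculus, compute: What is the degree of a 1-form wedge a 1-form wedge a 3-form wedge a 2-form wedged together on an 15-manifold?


The degree of a wedge product is the sum of the degrees of the individual forms.
Degrees: 1, 1, 3, 2
Total degree = 1 + 1 + 3 + 2 = 7

7


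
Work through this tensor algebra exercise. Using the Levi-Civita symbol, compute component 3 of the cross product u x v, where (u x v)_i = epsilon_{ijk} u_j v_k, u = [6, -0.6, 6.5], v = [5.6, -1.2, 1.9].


(u x v)_3 = sum_{j,k} epsilon_{3jk} u_j v_k. Only permutations of (1,2,3) contribute; the two non-zero terms are:
eps_{312} u_1 v_2 = 1 * 6 * -1.2 = -7.2
eps_{321} u_2 v_1 = -1 * -0.6 * 5.6 = 3.36
(u x v)_3 = -3.84

-3.84


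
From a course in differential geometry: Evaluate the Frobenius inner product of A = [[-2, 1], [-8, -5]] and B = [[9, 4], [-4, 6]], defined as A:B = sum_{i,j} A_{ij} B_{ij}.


A:B = sum over all i,j of A_{ij} * B_{ij}.
Row 1: -2*9=-18, 1*4=4 => row sum = -14
Row 2: -8*-4=32, -5*6=-30 => row sum = 2
Total = -14 + 2 = -12

-12


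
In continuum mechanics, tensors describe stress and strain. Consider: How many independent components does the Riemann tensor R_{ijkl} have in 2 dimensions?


The Riemann tensor in d dimensions has d^2(d^2 - 1)/12 independent components.
d = 2, so d^2 = 4
d^2 - 1 = 3
d^2(d^2 - 1) = 4 * 3 = 12
Divide by 12: 12 / 12 = 1

1


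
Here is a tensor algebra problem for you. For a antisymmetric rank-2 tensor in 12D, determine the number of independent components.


A antisymmetric rank-2 tensor in d dimensions has d(d-1)/2 independent components.
d = 12
d(d-1)/2 = 12 * 11 / 2 = 132 / 2 = 66

66


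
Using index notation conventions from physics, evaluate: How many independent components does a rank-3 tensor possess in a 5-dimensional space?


The number of components of a rank-r tensor in d dimensions is d^r.
Here d = 5 and r = 3.
5^3 = 125

125


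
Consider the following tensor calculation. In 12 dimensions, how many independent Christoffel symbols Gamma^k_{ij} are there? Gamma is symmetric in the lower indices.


Christoffel symbols Gamma^k_{ij} are symmetric in i,j, so there are d * d(d+1)/2 independent symbols.
d = 12
d(d+1)/2 = 12 * 13 / 2 = 78
Total = 12 * 78 = 936

936


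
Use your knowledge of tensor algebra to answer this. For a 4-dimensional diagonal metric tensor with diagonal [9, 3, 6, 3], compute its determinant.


For a diagonal metric, the determinant is the product of diagonal entries.
Diagonal entries: 9, 3, 6, 3
det(g) = 9 * 3 * 6 * 3 = 486

486


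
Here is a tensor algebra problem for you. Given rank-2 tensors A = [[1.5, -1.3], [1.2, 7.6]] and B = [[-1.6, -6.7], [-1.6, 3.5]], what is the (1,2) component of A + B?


Tensor addition is component-wise: (A + B)_{ij} = A_{ij} + B_{ij}.
A_{12} = -1.3
B_{12} = -6.7
(A + B)_{12} = -1.3 + -6.7 = -8

-8


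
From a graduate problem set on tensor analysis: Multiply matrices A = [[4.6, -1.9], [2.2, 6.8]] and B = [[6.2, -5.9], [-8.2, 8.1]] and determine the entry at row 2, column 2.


(AB)_{ij} = sum_k A_{ik} B_{kj}.
For i=2, j=2:
A_{21} * B_{12} = 2.2 * -5.9 = -12.98
A_{22} * B_{22} = 6.8 * 8.1 = 55.08
Sum = -12.98 + 55.08 = 42.1

42.1


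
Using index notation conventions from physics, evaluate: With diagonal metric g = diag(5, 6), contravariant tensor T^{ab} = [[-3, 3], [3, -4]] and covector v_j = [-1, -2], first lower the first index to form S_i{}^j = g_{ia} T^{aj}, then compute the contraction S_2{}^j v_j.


Step 1: lower the first index. For a diagonal metric, g_{ia} T^{aj} = g_{ii} T^{ij} (no sum on i).
g_{22} = 6
S_2{}^1 = 6 * T^{21} = 6 * 3 = 18
S_2{}^2 = 6 * T^{22} = 6 * -4 = -24
Step 2: contract S_2{}^j with v_j.
S_2{}^1 * v_1 = 18 * -1 = -18
S_2{}^2 * v_2 = -24 * -2 = 48
Result = -18 + 48 = 30

30


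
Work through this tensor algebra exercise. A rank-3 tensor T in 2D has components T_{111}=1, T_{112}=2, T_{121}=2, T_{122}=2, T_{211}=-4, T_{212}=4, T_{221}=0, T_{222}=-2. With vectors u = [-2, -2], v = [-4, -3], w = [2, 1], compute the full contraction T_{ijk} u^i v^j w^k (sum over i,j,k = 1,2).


S = sum over i,j,k of T_{ijk} u_i v_j w_k. Expanding all 8 terms:
T_{111}*u_1*v_1*w_1 = 1*-2*-4*2 = 16  (running total: 16)
T_{112}*u_1*v_1*w_2 = 2*-2*-4*1 = 16  (running total: 32)
T_{121}*u_1*v_2*w_1 = 2*-2*-3*2 = 24  (running total: 56)
T_{122}*u_1*v_2*w_2 = 2*-2*-3*1 = 12  (running total: 68)
T_{211}*u_2*v_1*w_1 = -4*-2*-4*2 = -64  (running total: 4)
T_{212}*u_2*v_1*w_2 = 4*-2*-4*1 = 32  (running total: 36)
T_{221}*u_2*v_2*w_1 = 0*-2*-3*2 = 0  (running total: 36)
T_{222}*u_2*v_2*w_2 = -2*-2*-3*1 = -12  (running total: 24)
S = 24

24


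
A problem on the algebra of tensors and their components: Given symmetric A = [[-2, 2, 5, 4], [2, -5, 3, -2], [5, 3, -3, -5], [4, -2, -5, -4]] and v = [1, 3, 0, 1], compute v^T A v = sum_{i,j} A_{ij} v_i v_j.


First compute Av:
(Av)_1 = -2*1 + 2*3 + 5*0 + 4*1 = 8
(Av)_2 = 2*1 + -5*3 + 3*0 + -2*1 = -15
(Av)_3 = 5*1 + 3*3 + -3*0 + -5*1 = 9
(Av)_4 = 4*1 + -2*3 + -5*0 + -4*1 = -6
Av = [8, -15, 9, -6]
Then v^T (Av) = 1*8 + 3*-15 + 0*9 + 1*-6
= 8 + -45 + 0 + -6 = -43

-43


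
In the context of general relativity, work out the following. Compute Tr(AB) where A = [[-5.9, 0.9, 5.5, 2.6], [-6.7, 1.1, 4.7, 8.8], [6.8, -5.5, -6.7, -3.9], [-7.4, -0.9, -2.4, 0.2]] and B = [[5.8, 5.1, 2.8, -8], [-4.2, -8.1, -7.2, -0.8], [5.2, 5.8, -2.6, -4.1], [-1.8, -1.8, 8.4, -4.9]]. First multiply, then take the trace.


Tr(AB) = sum_i (AB)_{ii} where (AB)_{ii} = sum_k A_{ik} B_{ki}.
(AB)_{11} = -5.9*5.8 + 0.9*-4.2 + 5.5*5.2 + 2.6*-1.8 = -14.08
(AB)_{22} = -6.7*5.1 + 1.1*-8.1 + 4.7*5.8 + 8.8*-1.8 = -31.66
(AB)_{33} = 6.8*2.8 + -5.5*-7.2 + -6.7*-2.6 + -3.9*8.4 = 43.3
(AB)_{44} = -7.4*-8 + -0.9*-0.8 + -2.4*-4.1 + 0.2*-4.9 = 68.78
Tr(AB) = -14.08 + -31.66 + 43.3 + 68.78 = 66.34

66.34


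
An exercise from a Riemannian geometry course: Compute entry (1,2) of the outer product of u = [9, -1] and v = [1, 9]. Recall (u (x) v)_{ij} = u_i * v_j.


The outer product entry T_{ij} = u_i * v_j.
We need i=1, j=2.
u_1 = 9, v_2 = 9
T_{1,2} = 9 * 9 = 81

81


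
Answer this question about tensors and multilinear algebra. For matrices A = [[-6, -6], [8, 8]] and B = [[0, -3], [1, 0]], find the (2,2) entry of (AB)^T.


(AB)^T_{ij} = (AB)_{ji} = sum_k A_{jk} B_{ki}.
For i=2, j=2 we need (AB)_{22}:
A_{21} * B_{12} = 8 * -3 = -24
A_{22} * B_{22} = 8 * 0 = 0
Sum = -24 + 0 = -24

-24


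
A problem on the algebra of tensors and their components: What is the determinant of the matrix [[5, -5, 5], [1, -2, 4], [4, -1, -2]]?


Expanding along the first row, det(A) = a11*M_11 - a12*M_12 + a13*M_13, where M_1j is the (1,j) minor.
Minor M_11 = -2*-2 - 4*-1 = 8
Minor M_12 = 1*-2 - 4*4 = -18
Minor M_13 = 1*-1 - -2*4 = 7
det = 5*(8) - -5*(-18) + 5*(7)
    = 40 - 90 + 35
    = -15

-15


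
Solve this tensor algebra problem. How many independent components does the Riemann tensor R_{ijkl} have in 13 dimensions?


The Riemann tensor in d dimensions has d^2(d^2 - 1)/12 independent components.
d = 13, so d^2 = 169
d^2 - 1 = 168
d^2(d^2 - 1) = 169 * 168 = 28392
Divide by 12: 28392 / 12 = 2366

2366


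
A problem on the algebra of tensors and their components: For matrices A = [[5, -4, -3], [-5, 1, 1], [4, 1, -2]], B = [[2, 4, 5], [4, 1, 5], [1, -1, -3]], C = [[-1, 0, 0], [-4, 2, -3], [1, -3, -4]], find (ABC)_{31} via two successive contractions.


(ABC)_{31} = sum_m (AB)_{3m} C_{m1}. First compute row 3 of AB.
(AB)_{31} = 4*2 + 1*4 + -2*1 = 10
(AB)_{32} = 4*4 + 1*1 + -2*-1 = 19
(AB)_{33} = 4*5 + 1*5 + -2*-3 = 31
Now contract with column 1 of C:
(AB)_{31} * C_{11} = 10 * -1 = -10
(AB)_{32} * C_{21} = 19 * -4 = -76
(AB)_{33} * C_{31} = 31 * 1 = 31
(ABC)_{31} = -10 + -76 + 31 = -55

-55


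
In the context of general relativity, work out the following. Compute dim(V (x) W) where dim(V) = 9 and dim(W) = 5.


The dimension of a tensor product is the product of dimensions.
dim(V) = 9, dim(W) = 5
dim(V (x) W) = 9 * 5 = 45

45


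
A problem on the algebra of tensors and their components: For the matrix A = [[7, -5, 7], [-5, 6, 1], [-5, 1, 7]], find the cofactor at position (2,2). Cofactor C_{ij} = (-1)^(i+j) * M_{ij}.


To find cofactor C_{22}, delete row 2 and column 2.
The resulting 2x2 submatrix is: [[7, 7], [-5, 7]]
Minor M_{22} = 7*7 - 7*-5
  = 49 - -35 = 84
Sign = (-1)^(2+2) = (-1)^4 = 1
Cofactor C_{22} = 1 * 84 = 84

84


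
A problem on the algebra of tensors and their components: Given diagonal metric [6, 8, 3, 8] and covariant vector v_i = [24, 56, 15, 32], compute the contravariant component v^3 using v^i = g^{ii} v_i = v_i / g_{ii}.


To raise an index with a diagonal metric: v^i = v_i / g_{ii}.
For index 3: v_3 = 15, g_{33} = 3
v^3 = 15 / 3 = 5

5


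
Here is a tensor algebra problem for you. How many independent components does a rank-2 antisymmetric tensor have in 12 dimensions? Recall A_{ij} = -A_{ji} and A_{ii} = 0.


An antisymmetric rank-2 tensor satisfies A_{ij} = -A_{ji}, so diagonal entries are zero.
The independent components are the upper-triangular entries: C(n, 2) = n(n-1)/2.
n = 12
C(12, 2) = 12 * 11 / 2 = 132 / 2 = 66

66


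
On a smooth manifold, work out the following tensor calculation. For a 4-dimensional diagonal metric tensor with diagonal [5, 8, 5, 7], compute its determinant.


For a diagonal metric, the determinant is the product of diagonal entries.
Diagonal entries: 5, 8, 5, 7
det(g) = 5 * 8 * 5 * 7 = 1400

1400


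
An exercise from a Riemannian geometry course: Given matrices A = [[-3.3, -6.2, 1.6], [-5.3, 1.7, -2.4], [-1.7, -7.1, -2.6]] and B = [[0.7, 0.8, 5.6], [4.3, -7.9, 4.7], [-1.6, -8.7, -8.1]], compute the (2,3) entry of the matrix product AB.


(AB)_{ij} = sum_k A_{ik} B_{kj}.
For i=2, j=3:
A_{21} * B_{13} = -5.3 * 5.6 = -29.68
A_{22} * B_{23} = 1.7 * 4.7 = 7.99
A_{23} * B_{33} = -2.4 * -8.1 = 19.44
Sum = -29.68 + 7.99 + 19.44 = -2.25

-2.25


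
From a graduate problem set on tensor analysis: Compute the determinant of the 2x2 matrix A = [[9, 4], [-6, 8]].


For a 2x2 matrix [[a, b], [c, d]], det = a*d - b*c.
a = 9, b = 4, c = -6, d = 8
a*d = 9 * 8 = 72
b*c = 4 * -6 = -24
det = 72 - -24 = 96

96


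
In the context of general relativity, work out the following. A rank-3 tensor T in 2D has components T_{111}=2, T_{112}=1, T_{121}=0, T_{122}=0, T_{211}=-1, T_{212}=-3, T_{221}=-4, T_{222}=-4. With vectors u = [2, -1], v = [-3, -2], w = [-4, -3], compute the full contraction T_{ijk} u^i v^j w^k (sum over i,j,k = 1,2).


S = sum over i,j,k of T_{ijk} u_i v_j w_k. Expanding all 8 terms:
T_{111}*u_1*v_1*w_1 = 2*2*-3*-4 = 48  (running total: 48)
T_{112}*u_1*v_1*w_2 = 1*2*-3*-3 = 18  (running total: 66)
T_{121}*u_1*v_2*w_1 = 0*2*-2*-4 = 0  (running total: 66)
T_{122}*u_1*v_2*w_2 = 0*2*-2*-3 = 0  (running total: 66)
T_{211}*u_2*v_1*w_1 = -1*-1*-3*-4 = 12  (running total: 78)
T_{212}*u_2*v_1*w_2 = -3*-1*-3*-3 = 27  (running total: 105)
T_{221}*u_2*v_2*w_1 = -4*-1*-2*-4 = 32  (running total: 137)
T_{222}*u_2*v_2*w_2 = -4*-1*-2*-3 = 24  (running total: 161)
S = 161

161


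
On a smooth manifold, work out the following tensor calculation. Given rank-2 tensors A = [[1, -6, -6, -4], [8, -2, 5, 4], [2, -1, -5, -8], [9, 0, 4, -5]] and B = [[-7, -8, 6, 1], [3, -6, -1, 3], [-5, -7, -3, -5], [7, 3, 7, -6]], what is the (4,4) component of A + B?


Tensor addition is component-wise: (A + B)_{ij} = A_{ij} + B_{ij}.
A_{44} = -5
B_{44} = -6
(A + B)_{44} = -5 + -6 = -11

-11


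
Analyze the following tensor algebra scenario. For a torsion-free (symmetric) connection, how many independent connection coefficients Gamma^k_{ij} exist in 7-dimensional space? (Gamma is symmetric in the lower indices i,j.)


Christoffel symbols Gamma^k_{ij} are symmetric in i,j, so there are d * d(d+1)/2 independent symbols.
d = 7
d(d+1)/2 = 7 * 8 / 2 = 28
Total = 7 * 28 = 196

196


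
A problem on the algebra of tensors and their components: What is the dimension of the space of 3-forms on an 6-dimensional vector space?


The dimension of the space of p-forms on an n-dimensional space is C(n, p).
n = 6, p = 3
C(6, 3) = 6! / (3! * 3!) = 20

20


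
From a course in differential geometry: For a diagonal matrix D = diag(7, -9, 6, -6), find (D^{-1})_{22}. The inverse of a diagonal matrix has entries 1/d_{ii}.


For a diagonal matrix, the inverse has entries (D^{-1})_{ii} = 1/d_{ii}.
The diagonal entries are: d_{11} = 7, d_{22} = -9, d_{33} = 6, d_{44} = -6
We need (D^{-1})_{22} = 1/d_{22} = 1/-9 = -1/9

-1/9


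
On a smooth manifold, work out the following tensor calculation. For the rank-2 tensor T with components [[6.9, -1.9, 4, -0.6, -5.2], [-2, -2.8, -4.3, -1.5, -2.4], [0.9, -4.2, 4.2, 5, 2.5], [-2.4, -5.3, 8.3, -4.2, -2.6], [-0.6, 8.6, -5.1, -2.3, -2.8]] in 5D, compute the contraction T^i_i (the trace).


The contraction (trace) of a rank-2 tensor is the sum of its diagonal elements.
Diagonal entries: A[1,1] = 6.9, A[2,2] = -2.8, A[3,3] = 4.2, A[4,4] = -4.2, A[5,5] = -2.8
Tr(A) = 6.9 + -2.8 + 4.2 + -4.2 + -2.8 = 1.3

1.3


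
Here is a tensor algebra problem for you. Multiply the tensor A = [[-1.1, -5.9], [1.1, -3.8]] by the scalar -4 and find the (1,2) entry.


Scalar multiplication: (cA)_{ij} = c * A_{ij}.
c = -4
A_{12} = -5.9
(cA)_{12} = -4 * -5.9 = 23.6

23.6


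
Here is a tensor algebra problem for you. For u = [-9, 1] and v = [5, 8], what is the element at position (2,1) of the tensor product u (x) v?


The outer product entry T_{ij} = u_i * v_j.
We need i=2, j=1.
u_2 = 1, v_1 = 5
T_{2,1} = 1 * 5 = 5

5


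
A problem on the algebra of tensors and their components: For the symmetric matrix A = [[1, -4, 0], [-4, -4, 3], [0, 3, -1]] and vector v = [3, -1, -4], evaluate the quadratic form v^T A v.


First compute Av:
(Av)_1 = 1*3 + -4*-1 + 0*-4 = 7
(Av)_2 = -4*3 + -4*-1 + 3*-4 = -20
(Av)_3 = 0*3 + 3*-1 + -1*-4 = 1
Av = [7, -20, 1]
Then v^T (Av) = 3*7 + -1*-20 + -4*1
= 21 + 20 + -4 = 37

37


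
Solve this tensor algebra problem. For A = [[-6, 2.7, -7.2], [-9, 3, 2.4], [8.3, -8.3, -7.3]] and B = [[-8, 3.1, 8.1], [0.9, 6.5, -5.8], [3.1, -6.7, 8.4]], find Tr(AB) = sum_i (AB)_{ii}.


Tr(AB) = sum_i (AB)_{ii} where (AB)_{ii} = sum_k A_{ik} B_{ki}.
(AB)_{11} = -6*-8 + 2.7*0.9 + -7.2*3.1 = 28.11
(AB)_{22} = -9*3.1 + 3*6.5 + 2.4*-6.7 = -24.48
(AB)_{33} = 8.3*8.1 + -8.3*-5.8 + -7.3*8.4 = 54.05
Tr(AB) = 28.11 + -24.48 + 54.05 = 57.68

57.68


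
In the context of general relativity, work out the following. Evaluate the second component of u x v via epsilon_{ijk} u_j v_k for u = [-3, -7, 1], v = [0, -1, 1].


(u x v)_2 = sum_{j,k} epsilon_{2jk} u_j v_k. Only permutations of (1,2,3) contribute; the two non-zero terms are:
eps_{213} u_1 v_3 = -1 * -3 * 1 = 3
eps_{231} u_3 v_1 = 1 * 1 * 0 = 0
(u x v)_2 = 3

3


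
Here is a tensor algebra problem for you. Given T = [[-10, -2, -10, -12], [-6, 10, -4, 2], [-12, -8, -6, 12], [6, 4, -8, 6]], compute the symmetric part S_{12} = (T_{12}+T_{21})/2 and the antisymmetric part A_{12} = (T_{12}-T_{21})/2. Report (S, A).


T_{12} = -2
T_{21} = -6
S_{12} = (-2 + -6)/2 = -8/2 = -4
A_{12} = (-2 - -6)/2 = 4/2 = 2
Check: S + A = -4 + 2 = -2 = T_{12}.

(-4, 2)


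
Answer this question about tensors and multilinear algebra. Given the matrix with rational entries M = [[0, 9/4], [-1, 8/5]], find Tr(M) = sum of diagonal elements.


The trace is the sum of diagonal entries.
Diagonal: M[1,1] = 0, M[2,2] = 8/5
Tr(M) = 0 + 8/5
Computing step by step:
After adding M[1,1]: 0
After adding M[2,2]: 8/5
Tr(M) = 8/5

8/5


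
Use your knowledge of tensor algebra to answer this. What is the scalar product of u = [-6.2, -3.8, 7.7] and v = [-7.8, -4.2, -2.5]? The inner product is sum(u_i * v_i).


The inner product u . v = sum of u_i * v_i.
Term-by-term: -6.2 * -7.8, -3.8 * -4.2, 7.7 * -2.5
Products: 48.36, 15.96, -19.25
Sum = 48.36 + 15.96 + -19.25 = 45.07

45.07


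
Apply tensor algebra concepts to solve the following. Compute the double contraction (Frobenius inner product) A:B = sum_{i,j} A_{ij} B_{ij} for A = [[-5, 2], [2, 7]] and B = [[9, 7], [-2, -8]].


A:B = sum over all i,j of A_{ij} * B_{ij}.
Row 1: -5*9=-45, 2*7=14 => row sum = -31
Row 2: 2*-2=-4, 7*-8=-56 => row sum = -60
Total = -31 + -60 = -91

-91


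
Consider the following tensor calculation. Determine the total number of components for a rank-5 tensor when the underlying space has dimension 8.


The number of components of a rank-r tensor in d dimensions is d^r.
Here d = 8 and r = 5.
8^5 = 32768

32768


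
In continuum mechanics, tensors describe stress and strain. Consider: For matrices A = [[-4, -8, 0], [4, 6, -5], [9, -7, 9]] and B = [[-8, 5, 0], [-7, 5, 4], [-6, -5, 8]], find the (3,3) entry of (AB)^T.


(AB)^T_{ij} = (AB)_{ji} = sum_k A_{jk} B_{ki}.
For i=3, j=3 we need (AB)_{33}:
A_{31} * B_{13} = 9 * 0 = 0
A_{32} * B_{23} = -7 * 4 = -28
A_{33} * B_{33} = 9 * 8 = 72
Sum = 0 + -28 + 72 = 44

44


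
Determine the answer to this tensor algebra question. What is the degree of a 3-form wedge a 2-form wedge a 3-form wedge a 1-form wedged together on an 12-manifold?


The degree of a wedge product is the sum of the degrees of the individual forms.
Degrees: 3, 2, 3, 1
Total degree = 3 + 2 + 3 + 1 = 9

9


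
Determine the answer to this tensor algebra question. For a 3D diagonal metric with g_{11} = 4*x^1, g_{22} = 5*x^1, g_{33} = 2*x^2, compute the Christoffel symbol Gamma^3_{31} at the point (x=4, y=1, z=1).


For a diagonal metric, Gamma^k_{ij} = (1/2) g^{kk} (dg_{ik}/dx_j + dg_{jk}/dx_i - dg_{ij}/dx_k).
The metric is diagonal, so g_{ab} = 0 for a != b.
At the given point: g_{11} = 16, g_{22} = 20, g_{33} = 32
g^{33} = 1/32
dg_{33}/dx_1 = dg_{33}/dx_1 = 16
dg_{13}/dx_3 = 0 (off-diagonal)
dg_{31}/dx_3 = 0 (off-diagonal)
Numerator = 16 + 0 - 0 = 16
Gamma^3_{31} = 16 / (2 * 32) = 1/4

1/4


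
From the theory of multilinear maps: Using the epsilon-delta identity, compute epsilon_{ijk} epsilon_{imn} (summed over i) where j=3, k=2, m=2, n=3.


Using the identity: epsilon_{ijk} epsilon_{imn} = delta_{jm} delta_{kn} - delta_{jn} delta_{km}.
delta_{32} = 0
delta_{23} = 0
delta_{33} = 1
delta_{22} = 1
Result = 0 * 0 - 1 * 1 = 0 - 1 = -1

-1


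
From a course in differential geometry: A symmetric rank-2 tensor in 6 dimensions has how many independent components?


A symmetric rank-2 tensor in d dimensions has d(d+1)/2 independent components.
d = 6
d(d+1)/2 = 6 * 7 / 2 = 42 / 2 = 21

21


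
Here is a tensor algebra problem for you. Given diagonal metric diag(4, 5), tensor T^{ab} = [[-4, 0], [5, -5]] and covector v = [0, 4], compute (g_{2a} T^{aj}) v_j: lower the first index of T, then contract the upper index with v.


Step 1: lower the first index. For a diagonal metric, g_{ia} T^{aj} = g_{ii} T^{ij} (no sum on i).
g_{22} = 5
S_2{}^1 = 5 * T^{21} = 5 * 5 = 25
S_2{}^2 = 5 * T^{22} = 5 * -5 = -25
Step 2: contract S_2{}^j with v_j.
S_2{}^1 * v_1 = 25 * 0 = 0
S_2{}^2 * v_2 = -25 * 4 = -100
Result = 0 + -100 = -100

-100


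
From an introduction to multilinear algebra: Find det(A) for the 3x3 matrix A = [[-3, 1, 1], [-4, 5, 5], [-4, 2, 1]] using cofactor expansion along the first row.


Expanding along the first row, det(A) = a11*M_11 - a12*M_12 + a13*M_13, where M_1j is the (1,j) minor.
Minor M_11 = 5*1 - 5*2 = -5
Minor M_12 = -4*1 - 5*-4 = 16
Minor M_13 = -4*2 - 5*-4 = 12
det = -3*(-5) - 1*(16) + 1*(12)
    = 15 - 16 + 12
    = 11

11


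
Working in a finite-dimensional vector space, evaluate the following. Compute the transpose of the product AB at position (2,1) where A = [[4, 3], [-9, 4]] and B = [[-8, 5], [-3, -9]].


(AB)^T_{ij} = (AB)_{ji} = sum_k A_{jk} B_{ki}.
For i=2, j=1 we need (AB)_{12}:
A_{11} * B_{12} = 4 * 5 = 20
A_{12} * B_{22} = 3 * -9 = -27
Sum = 20 + -27 = -7

-7


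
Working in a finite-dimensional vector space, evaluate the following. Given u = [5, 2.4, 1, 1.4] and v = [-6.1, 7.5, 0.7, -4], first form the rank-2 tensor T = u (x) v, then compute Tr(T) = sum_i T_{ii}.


The outer product gives T_{ij} = u_i v_j.
The trace (contraction) is Tr(T) = sum_i T_{ii} = sum_i u_i v_i.
Diagonal entries:
T_{11} = u_1 * v_1 = 5 * -6.1 = -30.5
T_{22} = u_2 * v_2 = 2.4 * 7.5 = 18
T_{33} = u_3 * v_3 = 1 * 0.7 = 0.7
T_{44} = u_4 * v_4 = 1.4 * -4 = -5.6
Tr(T) = -30.5 + 18 + 0.7 + -5.6 = -17.4

-17.4


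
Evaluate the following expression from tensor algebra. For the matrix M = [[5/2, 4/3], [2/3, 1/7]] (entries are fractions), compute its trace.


The trace is the sum of diagonal entries.
Diagonal: M[1,1] = 5/2, M[2,2] = 1/7
Tr(M) = 5/2 + 1/7
Computing step by step:
After adding M[1,1]: 5/2
After adding M[2,2]: 37/14
Tr(M) = 37/14

37/14


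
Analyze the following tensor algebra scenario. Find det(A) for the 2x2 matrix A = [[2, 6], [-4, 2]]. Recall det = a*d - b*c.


For a 2x2 matrix [[a, b], [c, d]], det = a*d - b*c.
a = 2, b = 6, c = -4, d = 2
a*d = 2 * 2 = 4
b*c = 6 * -4 = -24
det = 4 - -24 = 28

28


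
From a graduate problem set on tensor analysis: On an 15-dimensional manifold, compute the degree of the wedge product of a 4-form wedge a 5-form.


The degree of a wedge product is the sum of the degrees of the individual forms.
Degrees: 4, 5
Total degree = 4 + 5 = 9

9


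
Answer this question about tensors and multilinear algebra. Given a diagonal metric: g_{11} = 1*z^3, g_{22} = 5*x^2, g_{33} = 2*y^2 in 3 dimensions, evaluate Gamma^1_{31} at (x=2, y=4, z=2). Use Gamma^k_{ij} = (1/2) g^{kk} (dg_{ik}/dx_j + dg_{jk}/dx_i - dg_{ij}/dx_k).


For a diagonal metric, Gamma^k_{ij} = (1/2) g^{kk} (dg_{ik}/dx_j + dg_{jk}/dx_i - dg_{ij}/dx_k).
The metric is diagonal, so g_{ab} = 0 for a != b.
At the given point: g_{11} = 8, g_{22} = 20, g_{33} = 32
g^{11} = 1/8
dg_{31}/dx_1 = 0 (off-diagonal)
dg_{11}/dx_3 = dg_{11}/dx_3 = 12
dg_{31}/dx_1 = 0 (off-diagonal)
Numerator = 0 + 12 - 0 = 12
Gamma^1_{31} = 12 / (2 * 8) = 3/4

3/4


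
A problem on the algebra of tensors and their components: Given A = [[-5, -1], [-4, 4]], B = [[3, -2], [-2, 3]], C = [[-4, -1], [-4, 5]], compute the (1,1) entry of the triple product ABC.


(ABC)_{11} = sum_m (AB)_{1m} C_{m1}. First compute row 1 of AB.
(AB)_{11} = -5*3 + -1*-2 = -13
(AB)_{12} = -5*-2 + -1*3 = 7
Now contract with column 1 of C:
(AB)_{11} * C_{11} = -13 * -4 = 52
(AB)_{12} * C_{21} = 7 * -4 = -28
(ABC)_{11} = 52 + -28 = 24

24


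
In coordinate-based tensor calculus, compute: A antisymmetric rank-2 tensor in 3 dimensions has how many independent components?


A antisymmetric rank-2 tensor in d dimensions has d(d-1)/2 independent components.
d = 3
d(d-1)/2 = 3 * 2 / 2 = 6 / 2 = 3

3


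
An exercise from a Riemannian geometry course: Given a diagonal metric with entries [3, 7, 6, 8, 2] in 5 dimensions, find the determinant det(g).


For a diagonal metric, the determinant is the product of diagonal entries.
Diagonal entries: 3, 7, 6, 8, 2
det(g) = 3 * 7 * 6 * 8 * 2 = 2016

2016


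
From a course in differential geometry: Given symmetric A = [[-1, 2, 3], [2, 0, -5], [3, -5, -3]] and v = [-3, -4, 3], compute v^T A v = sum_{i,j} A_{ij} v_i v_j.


First compute Av:
(Av)_1 = -1*-3 + 2*-4 + 3*3 = 4
(Av)_2 = 2*-3 + 0*-4 + -5*3 = -21
(Av)_3 = 3*-3 + -5*-4 + -3*3 = 2
Av = [4, -21, 2]
Then v^T (Av) = -3*4 + -4*-21 + 3*2
= -12 + 84 + 6 = 78

78


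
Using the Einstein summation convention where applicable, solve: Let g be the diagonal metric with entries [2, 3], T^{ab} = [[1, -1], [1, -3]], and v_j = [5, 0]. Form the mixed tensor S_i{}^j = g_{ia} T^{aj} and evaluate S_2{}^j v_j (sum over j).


Step 1: lower the first index. For a diagonal metric, g_{ia} T^{aj} = g_{ii} T^{ij} (no sum on i).
g_{22} = 3
S_2{}^1 = 3 * T^{21} = 3 * 1 = 3
S_2{}^2 = 3 * T^{22} = 3 * -3 = -9
Step 2: contract S_2{}^j with v_j.
S_2{}^1 * v_1 = 3 * 5 = 15
S_2{}^2 * v_2 = -9 * 0 = 0
Result = 15 + 0 = 15

15


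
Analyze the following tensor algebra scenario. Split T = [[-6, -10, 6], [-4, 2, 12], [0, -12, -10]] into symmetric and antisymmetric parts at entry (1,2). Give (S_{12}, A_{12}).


T_{12} = -10
T_{21} = -4
S_{12} = (-10 + -4)/2 = -14/2 = -7
A_{12} = (-10 - -4)/2 = -6/2 = -3
Check: S + A = -7 + -3 = -10 = T_{12}.

(-7, -3)


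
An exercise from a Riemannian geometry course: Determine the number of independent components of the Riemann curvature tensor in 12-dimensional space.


The Riemann tensor in d dimensions has d^2(d^2 - 1)/12 independent components.
d = 12, so d^2 = 144
d^2 - 1 = 143
d^2(d^2 - 1) = 144 * 143 = 20592
Divide by 12: 20592 / 12 = 1716

1716


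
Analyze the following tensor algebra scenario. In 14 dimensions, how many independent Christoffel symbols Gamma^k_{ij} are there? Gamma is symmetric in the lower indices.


Christoffel symbols Gamma^k_{ij} are symmetric in i,j, so there are d * d(d+1)/2 independent symbols.
d = 14
d(d+1)/2 = 14 * 15 / 2 = 105
Total = 14 * 105 = 1470

1470


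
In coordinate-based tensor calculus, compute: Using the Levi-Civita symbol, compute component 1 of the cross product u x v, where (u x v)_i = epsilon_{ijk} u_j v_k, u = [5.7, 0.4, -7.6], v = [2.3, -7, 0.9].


(u x v)_1 = sum_{j,k} epsilon_{1jk} u_j v_k. Only permutations of (1,2,3) contribute; the two non-zero terms are:
eps_{123} u_2 v_3 = 1 * 0.4 * 0.9 = 0.36
eps_{132} u_3 v_2 = -1 * -7.6 * -7 = -53.2
(u x v)_1 = -52.84

-52.84


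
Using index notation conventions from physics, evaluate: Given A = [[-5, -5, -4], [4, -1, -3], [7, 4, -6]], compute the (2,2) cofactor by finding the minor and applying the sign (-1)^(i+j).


To find cofactor C_{22}, delete row 2 and column 2.
The resulting 2x2 submatrix is: [[-5, -4], [7, -6]]
Minor M_{22} = -5*-6 - -4*7
  = 30 - -28 = 58
Sign = (-1)^(2+2) = (-1)^4 = 1
Cofactor C_{22} = 1 * 58 = 58

58


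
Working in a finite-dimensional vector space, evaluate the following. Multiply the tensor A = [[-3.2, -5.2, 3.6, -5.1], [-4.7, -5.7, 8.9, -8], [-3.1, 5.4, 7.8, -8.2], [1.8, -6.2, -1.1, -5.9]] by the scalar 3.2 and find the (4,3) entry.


Scalar multiplication: (cA)_{ij} = c * A_{ij}.
c = 3.2
A_{43} = -1.1
(cA)_{43} = 3.2 * -1.1 = -3.52

-3.52


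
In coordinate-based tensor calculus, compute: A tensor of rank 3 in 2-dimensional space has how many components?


The number of components of a rank-r tensor in d dimensions is d^r.
Here d = 2 and r = 3.
2^3 = 8

8


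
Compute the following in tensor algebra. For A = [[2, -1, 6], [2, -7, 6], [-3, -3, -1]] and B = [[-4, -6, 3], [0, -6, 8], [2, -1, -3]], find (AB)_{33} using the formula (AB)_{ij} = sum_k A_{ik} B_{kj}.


(AB)_{ij} = sum_k A_{ik} B_{kj}.
For i=3, j=3:
A_{31} * B_{13} = -3 * 3 = -9
A_{32} * B_{23} = -3 * 8 = -24
A_{33} * B_{33} = -1 * -3 = 3
Sum = -9 + -24 + 3 = -30

-30


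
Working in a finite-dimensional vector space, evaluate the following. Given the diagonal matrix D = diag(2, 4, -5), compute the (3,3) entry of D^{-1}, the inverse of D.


For a diagonal matrix, the inverse has entries (D^{-1})_{ii} = 1/d_{ii}.
The diagonal entries are: d_{11} = 2, d_{22} = 4, d_{33} = -5
We need (D^{-1})_{33} = 1/d_{33} = 1/-5 = -1/5

-1/5


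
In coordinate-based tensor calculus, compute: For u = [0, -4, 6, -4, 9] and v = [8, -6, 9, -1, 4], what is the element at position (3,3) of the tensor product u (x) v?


The outer product entry T_{ij} = u_i * v_j.
We need i=3, j=3.
u_3 = 6, v_3 = 9
T_{3,3} = 6 * 9 = 54

54


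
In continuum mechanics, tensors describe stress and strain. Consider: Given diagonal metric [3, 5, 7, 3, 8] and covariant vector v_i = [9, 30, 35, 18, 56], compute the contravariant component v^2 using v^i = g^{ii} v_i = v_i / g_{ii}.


To raise an index with a diagonal metric: v^i = v_i / g_{ii}.
For index 2: v_2 = 30, g_{22} = 5
v^2 = 30 / 5 = 6

6


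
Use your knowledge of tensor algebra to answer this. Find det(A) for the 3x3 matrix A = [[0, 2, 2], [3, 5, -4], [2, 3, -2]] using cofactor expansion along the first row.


Expanding along the first row, det(A) = a11*M_11 - a12*M_12 + a13*M_13, where M_1j is the (1,j) minor.
Minor M_11 = 5*-2 - -4*3 = 2
Minor M_12 = 3*-2 - -4*2 = 2
Minor M_13 = 3*3 - 5*2 = -1
det = 0*(2) - 2*(2) + 2*(-1)
    = 0 - 4 + -2
    = -6

-6


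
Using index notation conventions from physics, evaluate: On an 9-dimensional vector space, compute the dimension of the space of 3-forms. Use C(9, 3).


The dimension of the space of p-forms on an n-dimensional space is C(n, p).
n = 9, p = 3
C(9, 3) = 9! / (3! * 6!) = 84

84


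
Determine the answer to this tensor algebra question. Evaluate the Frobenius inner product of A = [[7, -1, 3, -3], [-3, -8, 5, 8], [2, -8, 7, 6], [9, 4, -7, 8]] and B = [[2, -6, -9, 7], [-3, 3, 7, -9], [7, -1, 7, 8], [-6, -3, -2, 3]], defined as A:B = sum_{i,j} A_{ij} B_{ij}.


A:B = sum over all i,j of A_{ij} * B_{ij}.
Row 1: 7*2=14, -1*-6=6, 3*-9=-27, -3*7=-21 => row sum = -28
Row 2: -3*-3=9, -8*3=-24, 5*7=35, 8*-9=-72 => row sum = -52
Row 3: 2*7=14, -8*-1=8, 7*7=49, 6*8=48 => row sum = 119
Row 4: 9*-6=-54, 4*-3=-12, -7*-2=14, 8*3=24 => row sum = -28
Total = -28 + -52 + 119 + -28 = 11

11


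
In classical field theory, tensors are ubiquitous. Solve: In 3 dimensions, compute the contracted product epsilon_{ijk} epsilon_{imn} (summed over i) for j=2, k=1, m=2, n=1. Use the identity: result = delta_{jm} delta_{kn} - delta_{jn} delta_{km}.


Using the identity: epsilon_{ijk} epsilon_{imn} = delta_{jm} delta_{kn} - delta_{jn} delta_{km}.
delta_{22} = 1
delta_{11} = 1
delta_{21} = 0
delta_{12} = 0
Result = 1 * 1 - 0 * 0 = 1 - 0 = 1

1


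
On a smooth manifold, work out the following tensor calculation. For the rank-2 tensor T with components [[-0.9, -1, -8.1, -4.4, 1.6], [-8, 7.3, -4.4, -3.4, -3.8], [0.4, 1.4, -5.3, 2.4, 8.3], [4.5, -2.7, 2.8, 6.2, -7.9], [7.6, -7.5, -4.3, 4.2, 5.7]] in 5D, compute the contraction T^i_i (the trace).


The contraction (trace) of a rank-2 tensor is the sum of its diagonal elements.
Diagonal entries: A[1,1] = -0.9, A[2,2] = 7.3, A[3,3] = -5.3, A[4,4] = 6.2, A[5,5] = 5.7
Tr(A) = -0.9 + 7.3 + -5.3 + 6.2 + 5.7 = 13

13


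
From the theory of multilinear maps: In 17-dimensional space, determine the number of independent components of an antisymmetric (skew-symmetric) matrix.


An antisymmetric rank-2 tensor satisfies A_{ij} = -A_{ji}, so diagonal entries are zero.
The independent components are the upper-triangular entries: C(n, 2) = n(n-1)/2.
n = 17
C(17, 2) = 17 * 16 / 2 = 272 / 2 = 136

136


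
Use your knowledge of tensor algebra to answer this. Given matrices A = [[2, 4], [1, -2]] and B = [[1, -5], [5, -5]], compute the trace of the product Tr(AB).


Tr(AB) = sum_i (AB)_{ii} where (AB)_{ii} = sum_k A_{ik} B_{ki}.
(AB)_{11} = 2*1 + 4*5 = 22
(AB)_{22} = 1*-5 + -2*-5 = 5
Tr(AB) = 22 + 5 = 27

27


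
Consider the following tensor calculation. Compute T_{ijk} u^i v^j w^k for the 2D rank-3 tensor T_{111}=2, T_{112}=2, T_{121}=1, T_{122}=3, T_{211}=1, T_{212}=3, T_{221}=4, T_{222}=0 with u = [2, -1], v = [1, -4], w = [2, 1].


S = sum over i,j,k of T_{ijk} u_i v_j w_k. Expanding all 8 terms:
T_{111}*u_1*v_1*w_1 = 2*2*1*2 = 8  (running total: 8)
T_{112}*u_1*v_1*w_2 = 2*2*1*1 = 4  (running total: 12)
T_{121}*u_1*v_2*w_1 = 1*2*-4*2 = -16  (running total: -4)
T_{122}*u_1*v_2*w_2 = 3*2*-4*1 = -24  (running total: -28)
T_{211}*u_2*v_1*w_1 = 1*-1*1*2 = -2  (running total: -30)
T_{212}*u_2*v_1*w_2 = 3*-1*1*1 = -3  (running total: -33)
T_{221}*u_2*v_2*w_1 = 4*-1*-4*2 = 32  (running total: -1)
T_{222}*u_2*v_2*w_2 = 0*-1*-4*1 = 0  (running total: -1)
S = -1

-1


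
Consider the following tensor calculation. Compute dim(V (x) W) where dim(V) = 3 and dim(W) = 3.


The dimension of a tensor product is the product of dimensions.
dim(V) = 3, dim(W) = 3
dim(V (x) W) = 3 * 3 = 9

9


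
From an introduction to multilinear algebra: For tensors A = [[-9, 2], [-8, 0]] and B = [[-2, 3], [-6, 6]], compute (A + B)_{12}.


Tensor addition is component-wise: (A + B)_{ij} = A_{ij} + B_{ij}.
A_{12} = 2
B_{12} = 3
(A + B)_{12} = 2 + 3 = 5

5


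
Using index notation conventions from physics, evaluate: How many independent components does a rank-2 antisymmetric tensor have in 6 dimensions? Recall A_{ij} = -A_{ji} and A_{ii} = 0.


An antisymmetric rank-2 tensor satisfies A_{ij} = -A_{ji}, so diagonal entries are zero.
The independent components are the upper-triangular entries: C(n, 2) = n(n-1)/2.
n = 6
C(6, 2) = 6 * 5 / 2 = 30 / 2 = 15

15


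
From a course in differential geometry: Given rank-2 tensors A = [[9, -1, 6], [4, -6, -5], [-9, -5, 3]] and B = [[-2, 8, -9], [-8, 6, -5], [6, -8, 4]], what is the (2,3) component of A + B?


Tensor addition is component-wise: (A + B)_{ij} = A_{ij} + B_{ij}.
A_{23} = -5
B_{23} = -5
(A + B)_{23} = -5 + -5 = -10

-10


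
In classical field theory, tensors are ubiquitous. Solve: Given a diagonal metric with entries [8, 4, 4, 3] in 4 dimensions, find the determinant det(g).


For a diagonal metric, the determinant is the product of diagonal entries.
Diagonal entries: 8, 4, 4, 3
det(g) = 8 * 4 * 4 * 3 = 384

384


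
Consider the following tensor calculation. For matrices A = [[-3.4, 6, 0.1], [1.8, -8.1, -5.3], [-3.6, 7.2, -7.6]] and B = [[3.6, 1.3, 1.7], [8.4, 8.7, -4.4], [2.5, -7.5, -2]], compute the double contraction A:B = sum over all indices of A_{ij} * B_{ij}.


A:B = sum over all i,j of A_{ij} * B_{ij}.
Row 1: -3.4*3.6=-12.24, 6*1.3=7.8, 0.1*1.7=0.17 => row sum = -4.27
Row 2: 1.8*8.4=15.12, -8.1*8.7=-70.47, -5.3*-4.4=23.32 => row sum = -32.03
Row 3: -3.6*2.5=-9, 7.2*-7.5=-54, -7.6*-2=15.2 => row sum = -47.8
Total = -4.27 + -32.03 + -47.8 = -84.1

-84.1


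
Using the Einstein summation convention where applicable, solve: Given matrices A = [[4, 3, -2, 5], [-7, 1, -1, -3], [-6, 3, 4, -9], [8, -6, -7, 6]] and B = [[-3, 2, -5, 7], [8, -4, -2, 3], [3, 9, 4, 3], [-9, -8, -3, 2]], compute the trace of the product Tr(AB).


Tr(AB) = sum_i (AB)_{ii} where (AB)_{ii} = sum_k A_{ik} B_{ki}.
(AB)_{11} = 4*-3 + 3*8 + -2*3 + 5*-9 = -39
(AB)_{22} = -7*2 + 1*-4 + -1*9 + -3*-8 = -3
(AB)_{33} = -6*-5 + 3*-2 + 4*4 + -9*-3 = 67
(AB)_{44} = 8*7 + -6*3 + -7*3 + 6*2 = 29
Tr(AB) = -39 + -3 + 67 + 29 = 54

54


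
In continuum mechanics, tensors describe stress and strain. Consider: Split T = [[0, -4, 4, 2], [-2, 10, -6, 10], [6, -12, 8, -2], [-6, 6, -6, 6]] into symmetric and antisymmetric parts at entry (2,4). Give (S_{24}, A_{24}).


T_{24} = 10
T_{42} = 6
S_{24} = (10 + 6)/2 = 16/2 = 8
A_{24} = (10 - 6)/2 = 4/2 = 2
Check: S + A = 8 + 2 = 10 = T_{24}.

(8, 2)


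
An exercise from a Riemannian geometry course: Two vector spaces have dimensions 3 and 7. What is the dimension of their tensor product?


The dimension of a tensor product is the product of dimensions.
dim(V) = 3, dim(W) = 7
dim(V (x) W) = 3 * 7 = 21

21


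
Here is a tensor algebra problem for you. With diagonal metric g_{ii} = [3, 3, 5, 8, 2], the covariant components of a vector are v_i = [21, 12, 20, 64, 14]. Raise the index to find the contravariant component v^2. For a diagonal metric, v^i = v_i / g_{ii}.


To raise an index with a diagonal metric: v^i = v_i / g_{ii}.
For index 2: v_2 = 12, g_{22} = 3
v^2 = 12 / 3 = 4

4


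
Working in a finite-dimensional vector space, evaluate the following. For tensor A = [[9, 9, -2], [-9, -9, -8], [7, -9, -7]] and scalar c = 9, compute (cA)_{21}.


Scalar multiplication: (cA)_{ij} = c * A_{ij}.
c = 9
A_{21} = -9
(cA)_{21} = 9 * -9 = -81

-81


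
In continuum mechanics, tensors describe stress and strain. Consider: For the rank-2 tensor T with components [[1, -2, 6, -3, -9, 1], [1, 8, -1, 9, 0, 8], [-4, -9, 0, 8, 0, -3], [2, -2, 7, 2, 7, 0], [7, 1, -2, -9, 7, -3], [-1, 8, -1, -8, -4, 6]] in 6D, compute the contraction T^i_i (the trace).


The contraction (trace) of a rank-2 tensor is the sum of its diagonal elements.
Diagonal entries: A[1,1] = 1, A[2,2] = 8, A[3,3] = 0, A[4,4] = 2, A[5,5] = 7, A[6,6] = 6
Tr(A) = 1 + 8 + 0 + 2 + 7 + 6 = 24

24


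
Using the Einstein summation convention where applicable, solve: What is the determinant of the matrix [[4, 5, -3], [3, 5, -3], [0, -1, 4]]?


Expanding along the first row, det(A) = a11*M_11 - a12*M_12 + a13*M_13, where M_1j is the (1,j) minor.
Minor M_11 = 5*4 - -3*-1 = 17
Minor M_12 = 3*4 - -3*0 = 12
Minor M_13 = 3*-1 - 5*0 = -3
det = 4*(17) - 5*(12) + -3*(-3)
    = 68 - 60 + 9
    = 17

17


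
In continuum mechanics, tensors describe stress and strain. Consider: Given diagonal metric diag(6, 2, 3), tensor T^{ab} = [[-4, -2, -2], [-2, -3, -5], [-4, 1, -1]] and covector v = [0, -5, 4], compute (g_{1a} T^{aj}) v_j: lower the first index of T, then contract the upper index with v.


Step 1: lower the first index. For a diagonal metric, g_{ia} T^{aj} = g_{ii} T^{ij} (no sum on i).
g_{11} = 6
S_1{}^1 = 6 * T^{11} = 6 * -4 = -24
S_1{}^2 = 6 * T^{12} = 6 * -2 = -12
S_1{}^3 = 6 * T^{13} = 6 * -2 = -12
Step 2: contract S_1{}^j with v_j.
S_1{}^1 * v_1 = -24 * 0 = 0
S_1{}^2 * v_2 = -12 * -5 = 60
S_1{}^3 * v_3 = -12 * 4 = -48
Result = 0 + 60 + -48 = 12

12


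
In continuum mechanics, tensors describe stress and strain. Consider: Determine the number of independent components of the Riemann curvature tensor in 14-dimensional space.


The Riemann tensor in d dimensions has d^2(d^2 - 1)/12 independent components.
d = 14, so d^2 = 196
d^2 - 1 = 195
d^2(d^2 - 1) = 196 * 195 = 38220
Divide by 12: 38220 / 12 = 3185

3185


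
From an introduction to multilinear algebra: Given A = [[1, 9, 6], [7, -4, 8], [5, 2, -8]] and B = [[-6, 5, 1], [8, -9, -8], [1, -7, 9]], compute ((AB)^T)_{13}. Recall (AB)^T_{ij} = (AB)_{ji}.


(AB)^T_{ij} = (AB)_{ji} = sum_k A_{jk} B_{ki}.
For i=1, j=3 we need (AB)_{31}:
A_{31} * B_{11} = 5 * -6 = -30
A_{32} * B_{21} = 2 * 8 = 16
A_{33} * B_{31} = -8 * 1 = -8
Sum = -30 + 16 + -8 = -22

-22


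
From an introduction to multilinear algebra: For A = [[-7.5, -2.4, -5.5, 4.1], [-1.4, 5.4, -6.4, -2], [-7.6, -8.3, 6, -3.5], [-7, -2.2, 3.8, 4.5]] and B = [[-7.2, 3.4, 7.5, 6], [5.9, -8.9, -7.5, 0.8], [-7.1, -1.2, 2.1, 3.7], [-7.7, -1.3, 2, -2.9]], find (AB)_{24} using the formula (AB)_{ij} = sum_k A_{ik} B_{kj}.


(AB)_{ij} = sum_k A_{ik} B_{kj}.
For i=2, j=4:
A_{21} * B_{14} = -1.4 * 6 = -8.4
A_{22} * B_{24} = 5.4 * 0.8 = 4.32
A_{23} * B_{34} = -6.4 * 3.7 = -23.68
A_{24} * B_{44} = -2 * -2.9 = 5.8
Sum = -8.4 + 4.32 + -23.68 + 5.8 = -21.96

-21.96
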